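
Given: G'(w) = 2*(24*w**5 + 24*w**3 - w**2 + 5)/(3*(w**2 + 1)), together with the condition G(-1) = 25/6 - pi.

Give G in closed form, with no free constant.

G(w) = 4*w**4 - 2*w/3 + 4*atan(w) - 1/2

Whatever form G(w) takes, its d/dw must return the stated G'(w).
A general antiderivative is 4*w**4 - 2*w/3 + 4*atan(w) - 5/2 + C.
The condition gives C = 25/6 - pi - (13/6 - pi) = 2.
So G(w) = 4*w**4 - 2*w/3 + 4*atan(w) - 1/2.
Check: d/dw[4*w**4 - 2*w/3 + 4*atan(w) - 1/2] = (48*w**5 + 48*w**3 - 2*w**2 + 10)/(3*w**2 + 3), which equals G'(w).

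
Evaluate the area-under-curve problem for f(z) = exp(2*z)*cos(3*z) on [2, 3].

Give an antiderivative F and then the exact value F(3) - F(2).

Whatever form F(z) takes, F'(z) = f(z) is non-negotiable.
F(z) = 3*exp(2*z)*sin(3*z)/13 + 2*exp(2*z)*cos(3*z)/13 is an antiderivative of f.
Check: d/dz[3*exp(2*z)*sin(3*z)/13 + 2*exp(2*z)*cos(3*z)/13] = exp(2*z)*cos(3*z) = f(z).
F(3) = 2*exp(6)*cos(9)/13 + 3*exp(6)*sin(9)/13; F(2) = 3*exp(4)*sin(6)/13 + 2*exp(4)*cos(6)/13.
Integral = F(3) - F(2) = 2*exp(6)*cos(9)/13 - 2*exp(4)*cos(6)/13 - 3*exp(4)*sin(6)/13 + 3*exp(6)*sin(9)/13.

Antiderivative: F(z) = 3*exp(2*z)*sin(3*z)/13 + 2*exp(2*z)*cos(3*z)/13; value = 2*exp(6)*cos(9)/13 - 2*exp(4)*cos(6)/13 - 3*exp(4)*sin(6)/13 + 3*exp(6)*sin(9)/13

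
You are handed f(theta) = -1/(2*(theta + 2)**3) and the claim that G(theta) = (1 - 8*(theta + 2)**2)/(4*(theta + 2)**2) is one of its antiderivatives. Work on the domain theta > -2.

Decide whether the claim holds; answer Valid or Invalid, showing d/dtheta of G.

d/dtheta[G] = -1/(2*theta**3 + 12*theta**2 + 24*theta + 16)
This equals f(theta) exactly, so the claim holds.

Valid - the claim checks out under differentiation.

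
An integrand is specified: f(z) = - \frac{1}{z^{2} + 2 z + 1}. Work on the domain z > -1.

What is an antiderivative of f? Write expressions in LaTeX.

A candidate is checked by its d/dz: the result must match f(z).
Check: d/dz[\frac{1}{z + 1}] = - \frac{1}{z^{2} + 2 z + 1} = f(z).

An antiderivative is F(z) = \frac{1}{z + 1}.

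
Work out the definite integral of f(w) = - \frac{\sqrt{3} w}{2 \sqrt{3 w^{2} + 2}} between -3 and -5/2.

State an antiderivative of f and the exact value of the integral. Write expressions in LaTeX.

Antiderivative: F(w) = - \frac{\sqrt{3} \sqrt{3 w^{2} + 2}}{6}; value = - \frac{\sqrt{249}}{12} + \frac{\sqrt{87}}{6}

The substitution u = w^{2} + \frac{2}{3} works: f is exactly (dF/du)*(du/dw) for that inner function.
F(w) = - \frac{\sqrt{3} \sqrt{3 w^{2} + 2}}{6} is an antiderivative of f.
Check: d/dw[- \frac{\sqrt{3} \sqrt{3 w^{2} + 2}}{6}] = - \frac{\sqrt{3} w}{2 \sqrt{3 w^{2} + 2}} = f(w).
F(-5/2) = - \frac{\sqrt{249}}{12}; F(-3) = - \frac{\sqrt{87}}{6}.
Integral = F(-5/2) - F(-3) = - \frac{\sqrt{249}}{12} + \frac{\sqrt{87}}{6}.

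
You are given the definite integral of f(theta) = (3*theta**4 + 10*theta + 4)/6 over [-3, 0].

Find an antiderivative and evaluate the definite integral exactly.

Any candidate F(theta) must reproduce f(theta) exactly when differentiated.
F(theta) = theta*(3*theta**4 + 25*theta + 20)/30 is an antiderivative of f.
Check: d/dtheta[theta*(3*theta**4 + 25*theta + 20)/30] = theta**4/2 + 5*theta/3 + 2/3, which equals f(theta).
F(0) = 0; F(-3) = -94/5.
Integral = F(0) - F(-3) = 94/5.

Antiderivative: F(theta) = theta*(3*theta**4 + 25*theta + 20)/30; value = 94/5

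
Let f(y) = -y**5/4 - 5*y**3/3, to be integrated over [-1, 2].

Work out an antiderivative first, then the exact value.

Antiderivative: F(y) = -y**6/24 - 5*y**4/12; value = -71/8

The integrand splits into summands that can be handled one at a time.
F(y) = -y**6/24 - 5*y**4/12 is an antiderivative of f.
Check: d/dy[-y**6/24 - 5*y**4/12] = -y**5/4 - 5*y**3/3 = f(y).
F(2) = -28/3; F(-1) = -11/24.
Integral = F(2) - F(-1) = -71/8.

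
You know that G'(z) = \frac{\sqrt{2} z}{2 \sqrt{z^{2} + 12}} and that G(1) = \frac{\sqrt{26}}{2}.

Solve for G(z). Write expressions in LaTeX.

G(z) = \sqrt{\frac{z^{2}}{2} + 6}

G'(z) matches the chain-rule pattern g'(h)*h' with inner function h(z) = \frac{z^{2}}{2} + 6; substituting u = h(z) collapses the integral.
A general antiderivative is \sqrt{\frac{z^{2}}{2} + 6} + C.
The condition gives C = \frac{\sqrt{26}}{2} - (\frac{\sqrt{26}}{2}) = 0.
So G(z) = \sqrt{\frac{z^{2}}{2} + 6}.
Check: d/dz[\sqrt{\frac{z^{2}}{2} + 6}] = \frac{\sqrt{2} z}{2 \sqrt{z^{2} + 12}} = G'(z).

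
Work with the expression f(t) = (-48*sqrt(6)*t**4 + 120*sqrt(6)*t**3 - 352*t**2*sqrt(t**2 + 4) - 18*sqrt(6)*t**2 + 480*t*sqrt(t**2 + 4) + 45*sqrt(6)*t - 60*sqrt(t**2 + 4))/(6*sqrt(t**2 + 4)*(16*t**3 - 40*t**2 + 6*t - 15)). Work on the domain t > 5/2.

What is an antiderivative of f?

Check any antiderivative F(t) by computing F'(t) and comparing it with f(t).
Check: d/dt[-sqrt(3*t**2/2 + 6) - 5*log(2*t - 5)/3 - log(4*t**2 + 3/2)] = (-48*sqrt(6)*t**4 + 120*sqrt(6)*t**3 - 352*t**2*sqrt(t**2 + 4) - 18*sqrt(6)*t**2 + 480*t*sqrt(t**2 + 4) + 45*sqrt(6)*t - 60*sqrt(t**2 + 4))/(96*t**3*sqrt(t**2 + 4) - 240*t**2*sqrt(t**2 + 4) + 36*t*sqrt(t**2 + 4) - 90*sqrt(t**2 + 4)), which equals f(t).

An antiderivative is F(t) = -sqrt(3*t**2/2 + 6) - 5*log(2*t - 5)/3 - log(4*t**2 + 3/2).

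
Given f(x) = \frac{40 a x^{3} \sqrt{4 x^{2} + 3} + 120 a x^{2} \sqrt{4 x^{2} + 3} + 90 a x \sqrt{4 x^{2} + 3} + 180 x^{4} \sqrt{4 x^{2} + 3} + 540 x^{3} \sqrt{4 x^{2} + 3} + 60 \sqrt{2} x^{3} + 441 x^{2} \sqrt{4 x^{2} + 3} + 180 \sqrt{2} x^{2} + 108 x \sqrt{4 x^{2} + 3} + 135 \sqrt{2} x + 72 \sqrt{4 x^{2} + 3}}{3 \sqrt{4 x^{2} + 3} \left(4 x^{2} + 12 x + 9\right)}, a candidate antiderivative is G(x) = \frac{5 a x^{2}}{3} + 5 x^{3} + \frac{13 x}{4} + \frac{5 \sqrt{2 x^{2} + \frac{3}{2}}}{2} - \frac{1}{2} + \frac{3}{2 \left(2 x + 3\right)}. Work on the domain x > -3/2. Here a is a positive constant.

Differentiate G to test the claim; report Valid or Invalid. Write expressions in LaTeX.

d/dx[G] = \frac{160 a x^{3} \sqrt{4 x^{2} + 3} + 480 a x^{2} \sqrt{4 x^{2} + 3} + 360 a x \sqrt{4 x^{2} + 3} + 720 x^{4} \sqrt{4 x^{2} + 3} + 2160 x^{3} \sqrt{4 x^{2} + 3} + 240 \sqrt{2} x^{3} + 1776 x^{2} \sqrt{4 x^{2} + 3} + 720 \sqrt{2} x^{2} + 468 x \sqrt{4 x^{2} + 3} + 540 \sqrt{2} x + 315 \sqrt{4 x^{2} + 3}}{48 x^{2} \sqrt{4 x^{2} + 3} + 144 x \sqrt{4 x^{2} + 3} + 108 \sqrt{4 x^{2} + 3}}
d/dx[G] - f(x) = \frac{1}{4} != 0.

Invalid: d/dx[G] - f = \frac{1}{4}, which is not 0.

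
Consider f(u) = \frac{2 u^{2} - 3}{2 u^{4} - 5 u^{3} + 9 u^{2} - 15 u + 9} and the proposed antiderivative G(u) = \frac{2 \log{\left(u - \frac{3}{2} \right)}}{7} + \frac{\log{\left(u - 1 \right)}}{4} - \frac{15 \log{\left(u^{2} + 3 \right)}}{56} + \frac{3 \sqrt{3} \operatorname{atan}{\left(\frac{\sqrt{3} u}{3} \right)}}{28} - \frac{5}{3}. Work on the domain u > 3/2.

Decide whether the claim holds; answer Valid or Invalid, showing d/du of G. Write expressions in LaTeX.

Valid - differentiating G returns exactly f.

d/du[G] = \frac{2 u^{2} - 3}{2 u^{4} - 5 u^{3} + 9 u^{2} - 15 u + 9}
This equals f(u) exactly, so the claim holds.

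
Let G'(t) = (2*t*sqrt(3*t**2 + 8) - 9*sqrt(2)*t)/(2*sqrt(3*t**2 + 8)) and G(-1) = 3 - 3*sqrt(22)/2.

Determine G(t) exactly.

G(t) = (t**2 - 3*sqrt(2)*sqrt(3*t**2 + 8) + 5)/2

A candidate passes only if d/dt[G] lands on the given G'(t) exactly.
A general antiderivative is t**2/2 - 3*sqrt(3*t**2/2 + 4) + 2 + C.
The condition gives C = 3 - 3*sqrt(22)/2 - (5/2 - 3*sqrt(22)/2) = 1/2.
So G(t) = (t**2 - 3*sqrt(2)*sqrt(3*t**2 + 8) + 5)/2.
Check: d/dt[(t**2 - 3*sqrt(2)*sqrt(3*t**2 + 8) + 5)/2] = (2*t*sqrt(3*t**2 + 8) - 9*sqrt(2)*t)/(2*sqrt(3*t**2 + 8)) = G'(t).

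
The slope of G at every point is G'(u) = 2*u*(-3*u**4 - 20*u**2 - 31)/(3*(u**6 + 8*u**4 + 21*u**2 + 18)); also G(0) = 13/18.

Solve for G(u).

Recover the given G'(u) by differentiating a candidate G(u); any mismatch rules it out.
A general antiderivative is -log(u**2/2 + 1) + 4/(3*(2*u**2 + 6)) + C.
The condition gives C = 13/18 - (2/9) = 1/2.
So G(u) = -(6*u**2*log(u**2/2 + 1) - 3*u**2 + 18*log(u**2/2 + 1) - 13)/(6*(u**2 + 3)).
Check: d/du[-(6*u**2*log(u**2/2 + 1) - 3*u**2 + 18*log(u**2/2 + 1) - 13)/(6*(u**2 + 3))] = (-6*u**5 - 40*u**3 - 62*u)/(3*u**6 + 24*u**4 + 63*u**2 + 54), which equals G'(u).

G(u) = -(6*u**2*log(u**2/2 + 1) - 3*u**2 + 18*log(u**2/2 + 1) - 13)/(6*(u**2 + 3))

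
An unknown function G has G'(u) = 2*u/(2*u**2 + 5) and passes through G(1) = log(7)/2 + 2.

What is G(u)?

G(u) = log(2*u**2 + 5)/2 + 2

G'(u) matches the chain-rule pattern g'(h)*h' with inner function h(u) = 2*u**2 + 5; substituting w = h(u) collapses the integral.
A general antiderivative is log(2*u**2 + 5)/2 + C.
The condition gives C = log(7)/2 + 2 - (log(7)/2) = 2.
So G(u) = log(2*u**2 + 5)/2 + 2.
Check: d/du[log(2*u**2 + 5)/2 + 2] = 2*u/(2*u**2 + 5) = G'(u).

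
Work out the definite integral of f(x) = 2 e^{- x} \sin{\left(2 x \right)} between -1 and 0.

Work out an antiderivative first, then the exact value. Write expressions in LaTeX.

A first test for any F(x): its x-derivative must equal f(x) identically.
F(x) = - \frac{2 e^{- x} \sin{\left(2 x \right)}}{5} - \frac{4 e^{- x} \cos{\left(2 x \right)}}{5} is an antiderivative of f.
Check: d/dx[- \frac{2 e^{- x} \sin{\left(2 x \right)}}{5} - \frac{4 e^{- x} \cos{\left(2 x \right)}}{5}] = 2 e^{- x} \sin{\left(2 x \right)} = f(x).
F(0) = - \frac{4}{5}; F(-1) = - \frac{4 e \cos{\left(2 \right)}}{5} + \frac{2 e \sin{\left(2 \right)}}{5}.
Integral = F(0) - F(-1) = - \frac{2 e \sin{\left(2 \right)}}{5} + \frac{4 e \cos{\left(2 \right)}}{5} - \frac{4}{5}.

Antiderivative: F(x) = - \frac{2 e^{- x} \sin{\left(2 x \right)}}{5} - \frac{4 e^{- x} \cos{\left(2 x \right)}}{5}; value = - \frac{2 e \sin{\left(2 \right)}}{5} + \frac{4 e \cos{\left(2 \right)}}{5} - \frac{4}{5}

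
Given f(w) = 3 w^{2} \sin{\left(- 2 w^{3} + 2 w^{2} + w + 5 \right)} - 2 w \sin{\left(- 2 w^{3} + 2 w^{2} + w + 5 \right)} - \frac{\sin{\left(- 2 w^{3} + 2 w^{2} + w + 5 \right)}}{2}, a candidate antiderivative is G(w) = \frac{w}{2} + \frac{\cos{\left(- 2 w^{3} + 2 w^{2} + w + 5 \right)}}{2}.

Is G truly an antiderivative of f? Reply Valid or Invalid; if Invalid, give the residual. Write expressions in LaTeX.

d/dw[G] = 3 w^{2} \sin{\left(- 2 w^{3} + 2 w^{2} + w + 5 \right)} - 2 w \sin{\left(- 2 w^{3} + 2 w^{2} + w + 5 \right)} - \frac{\sin{\left(- 2 w^{3} + 2 w^{2} + w + 5 \right)}}{2} + \frac{1}{2}
d/dw[G] - f(w) = \frac{1}{2} != 0.

Invalid: d/dw[G] - f = \frac{1}{2}, which is not 0.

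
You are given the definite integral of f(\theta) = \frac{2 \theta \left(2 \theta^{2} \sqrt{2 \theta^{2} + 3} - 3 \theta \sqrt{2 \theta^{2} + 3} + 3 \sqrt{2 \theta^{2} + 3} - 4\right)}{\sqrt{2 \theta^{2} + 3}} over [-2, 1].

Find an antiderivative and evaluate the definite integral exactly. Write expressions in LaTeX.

Antiderivative: F(\theta) = \theta^{4} - 2 \theta^{3} + 3 \theta^{2} - 4 \sqrt{2 \theta^{2} + 3}; value = -42 - 4 \sqrt{5} + 4 \sqrt{11}

A candidate is checked by its d/d\theta: the result must match f(\theta).
F(\theta) = \theta^{4} - 2 \theta^{3} + 3 \theta^{2} - 4 \sqrt{2 \theta^{2} + 3} is an antiderivative of f.
Check: d/d\theta[\theta^{4} - 2 \theta^{3} + 3 \theta^{2} - 4 \sqrt{2 \theta^{2} + 3}] = \frac{4 \theta^{3} \sqrt{2 \theta^{2} + 3} - 6 \theta^{2} \sqrt{2 \theta^{2} + 3} + 6 \theta \sqrt{2 \theta^{2} + 3} - 8 \theta}{\sqrt{2 \theta^{2} + 3}}, which equals f(\theta).
F(1) = 2 - 4 \sqrt{5}; F(-2) = 44 - 4 \sqrt{11}.
Integral = F(1) - F(-2) = -42 - 4 \sqrt{5} + 4 \sqrt{11}.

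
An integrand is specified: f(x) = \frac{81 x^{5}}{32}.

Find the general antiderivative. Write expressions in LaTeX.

Check any antiderivative F(x) by computing F'(x) and comparing it with f(x).
Check: d/dx[\frac{27 x^{6}}{64}] = \frac{81 x^{5}}{32} = f(x).

F(x) = \frac{27 x^{6}}{64} + C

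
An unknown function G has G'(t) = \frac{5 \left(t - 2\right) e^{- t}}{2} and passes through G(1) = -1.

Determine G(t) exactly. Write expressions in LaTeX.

G'(t) has the shape u'v + uv' for u = \frac{5}{2} - \frac{5 t}{2} and v = e^{- t} — it is the derivative of the product u*v.
A general antiderivative is \frac{\left(5 - 5 t\right) e^{- t}}{2} + C.
The condition gives C = -1 - (0) = -1.
So G(t) = \frac{\left(5 - 5 t\right) e^{- t}}{2} - 1.
Check: d/dt[\frac{\left(5 - 5 t\right) e^{- t}}{2} - 1] = \frac{\left(5 t - 10\right) e^{- t}}{2}, which equals G'(t).

G(t) = \frac{\left(5 - 5 t\right) e^{- t}}{2} - 1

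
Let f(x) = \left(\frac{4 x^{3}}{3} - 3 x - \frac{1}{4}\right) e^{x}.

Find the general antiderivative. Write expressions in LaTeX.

F(x) = \frac{\left(16 x^{3} - 48 x^{2} + 60 x - 63\right) e^{x}}{12} + C

Recognize the product-rule pattern: f = u'v + uv' with u = \frac{4 x^{3}}{3} - 4 x^{2} + 5 x - \frac{21}{4}, v = e^{x}, so integration by parts undoes it.
Check: d/dx[\frac{\left(16 x^{3} - 48 x^{2} + 60 x - 63\right) e^{x}}{12}] = \frac{4 x^{3} e^{x}}{3} - 3 x e^{x} - \frac{e^{x}}{4}, which equals f(x).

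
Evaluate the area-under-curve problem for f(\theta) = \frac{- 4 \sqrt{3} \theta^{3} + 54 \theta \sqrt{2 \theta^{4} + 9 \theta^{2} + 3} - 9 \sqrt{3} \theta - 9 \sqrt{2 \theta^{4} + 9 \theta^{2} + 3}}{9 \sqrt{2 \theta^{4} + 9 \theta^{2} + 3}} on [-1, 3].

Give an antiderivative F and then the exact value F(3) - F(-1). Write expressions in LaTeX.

A first test for any F(\theta): its \theta-derivative must equal f(\theta) identically.
F(\theta) = - \frac{- 27 \theta^{2} + 9 \theta + \sqrt{3} \sqrt{2 \theta^{4} + 9 \theta^{2} + 3} + 27}{9} is an antiderivative of f.
Check: d/d\theta[- \frac{- 27 \theta^{2} + 9 \theta + \sqrt{3} \sqrt{2 \theta^{4} + 9 \theta^{2} + 3} + 27}{9}] = \frac{- 4 \sqrt{3} \theta^{3} + 54 \theta \sqrt{2 \theta^{4} + 9 \theta^{2} + 3} - 9 \sqrt{3} \theta - 9 \sqrt{2 \theta^{4} + 9 \theta^{2} + 3}}{9 \sqrt{2 \theta^{4} + 9 \theta^{2} + 3}} = f(\theta).
F(3) = 21 - \frac{\sqrt{82}}{3}; F(-1) = 1 - \frac{\sqrt{42}}{9}.
Integral = F(3) - F(-1) = - \frac{\sqrt{82}}{3} + \frac{\sqrt{42}}{9} + 20.

Antiderivative: F(\theta) = - \frac{- 27 \theta^{2} + 9 \theta + \sqrt{3} \sqrt{2 \theta^{4} + 9 \theta^{2} + 3} + 27}{9}; value = - \frac{\sqrt{82}}{3} + \frac{\sqrt{42}}{9} + 20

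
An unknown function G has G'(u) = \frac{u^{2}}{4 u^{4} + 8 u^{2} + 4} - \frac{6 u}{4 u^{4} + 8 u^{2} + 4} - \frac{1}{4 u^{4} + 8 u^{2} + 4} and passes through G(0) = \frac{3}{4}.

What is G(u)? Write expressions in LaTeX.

G(u) = \frac{3 - u}{4 \left(u^{2} + 1\right)}

G'(u) has the shape v'r + vr' for v = \frac{1}{4 u^{2} + 4} and r = 3 - u — it is the derivative of the product v*r.
A general antiderivative is \frac{3 - u}{4 u^{2} + 4} + C.
The condition gives C = \frac{3}{4} - (\frac{3}{4}) = 0.
So G(u) = \frac{3 - u}{4 \left(u^{2} + 1\right)}.
Check: d/du[\frac{3 - u}{4 \left(u^{2} + 1\right)}] = \frac{u^{2} - 6 u - 1}{4 u^{4} + 8 u^{2} + 4}, which equals G'(u).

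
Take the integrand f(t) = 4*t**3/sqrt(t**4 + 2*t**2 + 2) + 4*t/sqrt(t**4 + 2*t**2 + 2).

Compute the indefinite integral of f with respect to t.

The substitution u = t**4 + 2*t**2 + 2 works: f is exactly (dF/du)*(du/dt) for that inner function.
Check: d/dt[2*sqrt(t**4 + 2*t**2 + 2)] = (4*t**3 + 4*t)/sqrt(t**4 + 2*t**2 + 2), which equals f(t).

F(t) = 2*sqrt(t**4 + 2*t**2 + 2) + C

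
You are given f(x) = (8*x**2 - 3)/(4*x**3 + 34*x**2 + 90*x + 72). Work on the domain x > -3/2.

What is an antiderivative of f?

Factor the denominator (2*(x + 3)*(x + 4)*(2*x + 3)) and decompose: f = 2/(2*x + 3) + 25/(2*(x + 4)) - 23/(2*(x + 3)); each piece integrates to a log, atan, or power term.
Check: d/dx[log(x + 3/2) - 23*log(x + 3)/2 + 25*log(x + 4)/2] = (8*x**2 - 3)/(4*x**3 + 34*x**2 + 90*x + 72) = f(x).

An antiderivative is F(x) = log(x + 3/2) - 23*log(x + 3)/2 + 25*log(x + 4)/2.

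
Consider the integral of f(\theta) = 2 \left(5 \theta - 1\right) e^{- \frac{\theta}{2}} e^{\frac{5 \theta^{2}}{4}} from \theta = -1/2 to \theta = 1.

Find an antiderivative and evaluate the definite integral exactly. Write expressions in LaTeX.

f matches the chain-rule pattern g'(h)*h' with inner function h(\theta) = \frac{5 \theta^{2}}{4} - \frac{\theta}{2}; substituting u = h(\theta) collapses the integral.
F(\theta) = 4 e^{- \frac{\theta}{2}} e^{\frac{5 \theta^{2}}{4}} is an antiderivative of f.
Check: d/d\theta[4 e^{- \frac{\theta}{2}} e^{\frac{5 \theta^{2}}{4}}] = \left(10 \theta e^{\frac{5 \theta^{2}}{4}} - 2 e^{\frac{5 \theta^{2}}{4}}\right) e^{- \frac{\theta}{2}}, which equals f(\theta).
F(1) = 4 e^{\frac{3}{4}}; F(-1/2) = 4 e^{\frac{9}{16}}.
Integral = F(1) - F(-1/2) = - 4 e^{\frac{9}{16}} + 4 e^{\frac{3}{4}}.

Antiderivative: F(\theta) = 4 e^{- \frac{\theta}{2}} e^{\frac{5 \theta^{2}}{4}}; value = - 4 e^{\frac{9}{16}} + 4 e^{\frac{3}{4}}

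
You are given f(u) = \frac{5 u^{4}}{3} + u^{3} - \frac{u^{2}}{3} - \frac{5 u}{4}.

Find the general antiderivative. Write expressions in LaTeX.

Integrate term by term and add the pieces.
Check: d/du[\frac{u^{2} \left(24 u^{3} + 18 u^{2} - 8 u - 45\right)}{72}] = \frac{5 u^{4}}{3} + u^{3} - \frac{u^{2}}{3} - \frac{5 u}{4} = f(u).

F(u) = \frac{u^{2} \left(24 u^{3} + 18 u^{2} - 8 u - 45\right)}{72} + C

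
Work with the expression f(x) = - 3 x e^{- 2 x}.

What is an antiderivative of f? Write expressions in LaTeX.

f has the shape u'v + uv' for u = \frac{3 x}{2} + \frac{3}{4} and v = e^{- 2 x} — it is the derivative of the product u*v.
Check: d/dx[\frac{\left(6 x + 3\right) e^{- 2 x}}{4}] = - 3 x e^{- 2 x} = f(x).

An antiderivative is F(x) = \frac{\left(6 x + 3\right) e^{- 2 x}}{4}.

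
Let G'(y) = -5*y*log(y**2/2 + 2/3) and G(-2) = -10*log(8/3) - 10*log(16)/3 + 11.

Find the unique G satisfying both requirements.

G(y) = -5*y**2*log(y**2/2 + 2/3)/2 + 5*y**2/2 - 10*log(3*y**2 + 4)/3 + 1

Check a candidate G(y) by differentiating: d/dy[G] must match the given G'(y).
A general antiderivative is -5*y**2*log(y**2/2 + 2/3)/2 + 5*y**2/2 - 10*log(3*y**2 + 4)/3 + C.
The condition gives C = -10*log(8/3) - 10*log(16)/3 + 11 - (-10*log(8/3) - 10*log(16)/3 + 10) = 1.
So G(y) = -5*y**2*log(y**2/2 + 2/3)/2 + 5*y**2/2 - 10*log(3*y**2 + 4)/3 + 1.
Check: d/dy[-5*y**2*log(y**2/2 + 2/3)/2 + 5*y**2/2 - 10*log(3*y**2 + 4)/3 + 1] = -5*y*log(3*y**2 + 4) + 5*y*log(6), which equals G'(y).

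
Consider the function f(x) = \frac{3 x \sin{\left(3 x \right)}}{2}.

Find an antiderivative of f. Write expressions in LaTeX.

An antiderivative is F(x) = - \frac{3 x \cos{\left(3 x \right)} - \sin{\left(3 x \right)}}{6}.

For F(x) to be correct the identity F'(x) - f(x) = 0 must hold.
Check: d/dx[- \frac{3 x \cos{\left(3 x \right)} - \sin{\left(3 x \right)}}{6}] = \frac{3 x \sin{\left(3 x \right)}}{2} = f(x).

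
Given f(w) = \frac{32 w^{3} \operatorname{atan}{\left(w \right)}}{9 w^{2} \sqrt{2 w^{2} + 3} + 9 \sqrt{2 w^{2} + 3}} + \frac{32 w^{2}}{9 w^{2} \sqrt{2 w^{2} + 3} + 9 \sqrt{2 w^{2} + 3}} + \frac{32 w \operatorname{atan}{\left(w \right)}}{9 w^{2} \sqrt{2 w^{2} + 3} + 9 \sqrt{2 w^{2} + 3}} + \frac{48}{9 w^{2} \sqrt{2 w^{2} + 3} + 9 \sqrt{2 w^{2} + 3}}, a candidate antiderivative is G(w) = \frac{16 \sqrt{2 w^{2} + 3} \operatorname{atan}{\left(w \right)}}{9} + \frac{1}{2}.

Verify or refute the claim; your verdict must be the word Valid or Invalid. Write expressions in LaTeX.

d/dw[G] = \frac{32 w^{3} \operatorname{atan}{\left(w \right)} + 32 w^{2} + 32 w \operatorname{atan}{\left(w \right)} + 48}{9 w^{2} \sqrt{2 w^{2} + 3} + 9 \sqrt{2 w^{2} + 3}}
This equals f(w) exactly, so the claim holds.

Valid - differentiating G returns exactly f.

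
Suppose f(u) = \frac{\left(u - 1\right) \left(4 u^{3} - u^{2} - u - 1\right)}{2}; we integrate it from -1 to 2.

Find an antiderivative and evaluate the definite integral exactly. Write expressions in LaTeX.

Antiderivative: F(u) = \frac{u \left(16 u^{4} - 25 u^{3} + 20\right)}{40}; value = \frac{213}{40}

For F(u) to be correct the identity F'(u) - f(u) = 0 must hold.
F(u) = \frac{u \left(16 u^{4} - 25 u^{3} + 20\right)}{40} is an antiderivative of f.
Check: d/du[\frac{u \left(16 u^{4} - 25 u^{3} + 20\right)}{40}] = 2 u^{4} - \frac{5 u^{3}}{2} + \frac{1}{2}, which equals f(u).
F(2) = \frac{19}{5}; F(-1) = - \frac{61}{40}.
Integral = F(2) - F(-1) = \frac{213}{40}.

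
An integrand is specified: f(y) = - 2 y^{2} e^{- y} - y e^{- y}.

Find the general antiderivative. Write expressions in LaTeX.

Recognize the product-rule pattern: f = u'v + uv' with u = 2 y^{2} + 5 y + 5, v = e^{- y}, so integration by parts undoes it.
Check: d/dy[\left(2 y^{2} + 5 y + 5\right) e^{- y}] = \left(- 2 y^{2} - y\right) e^{- y}, which equals f(y).

F(y) = \left(2 y^{2} + 5 y + 5\right) e^{- y} + C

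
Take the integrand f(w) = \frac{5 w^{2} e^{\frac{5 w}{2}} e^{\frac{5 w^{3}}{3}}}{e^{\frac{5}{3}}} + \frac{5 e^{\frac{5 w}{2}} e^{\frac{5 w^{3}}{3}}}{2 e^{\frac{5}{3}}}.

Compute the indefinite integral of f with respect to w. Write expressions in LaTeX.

F(w) = \frac{e^{\frac{5 w}{2}} e^{\frac{5 w^{3}}{3}}}{e^{\frac{5}{3}}} + C

The substitution u = \frac{5 w^{3}}{3} + \frac{5 w}{2} - \frac{5}{3} works: f is exactly (dF/du)*(du/dw) for that inner function.
Check: d/dw[\frac{e^{\frac{5 w}{2}} e^{\frac{5 w^{3}}{3}}}{e^{\frac{5}{3}}}] = \frac{10 w^{2} e^{\frac{5 w}{2}} e^{\frac{5 w^{3}}{3}} + 5 e^{\frac{5 w}{2}} e^{\frac{5 w^{3}}{3}}}{2 e^{\frac{5}{3}}}, which equals f(w).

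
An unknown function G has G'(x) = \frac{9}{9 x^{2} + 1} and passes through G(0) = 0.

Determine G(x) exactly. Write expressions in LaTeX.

G(x) = 3 \operatorname{atan}{\left(3 x \right)}

A first test for any G(x): its x-derivative must equal the given G'(x).
A general antiderivative is 3 \operatorname{atan}{\left(3 x \right)} + C.
The condition gives C = 0 - (0) = 0.
So G(x) = 3 \operatorname{atan}{\left(3 x \right)}.
Check: d/dx[3 \operatorname{atan}{\left(3 x \right)}] = \frac{9}{9 x^{2} + 1} = G'(x).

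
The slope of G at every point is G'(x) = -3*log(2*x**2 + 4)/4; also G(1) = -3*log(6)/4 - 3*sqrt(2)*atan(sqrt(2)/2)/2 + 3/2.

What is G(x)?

Recover the given G'(x) by differentiating a candidate G(x); any mismatch rules it out.
A general antiderivative is -3*x*log(2*x**2 + 4)/4 + 3*x/2 - 3*sqrt(2)*atan(sqrt(2)*x/2)/2 + C.
The condition gives C = -3*log(6)/4 - 3*sqrt(2)*atan(sqrt(2)/2)/2 + 3/2 - (-3*log(6)/4 - 3*sqrt(2)*atan(sqrt(2)/2)/2 + 3/2) = 0.
So G(x) = -3*x*log(x**2 + 2)/4 - 3*x*log(2)/4 + 3*x/2 - 3*sqrt(2)*atan(sqrt(2)*x/2)/2.
Check: d/dx[-3*x*log(x**2 + 2)/4 - 3*x*log(2)/4 + 3*x/2 - 3*sqrt(2)*atan(sqrt(2)*x/2)/2] = -3*log(x**2 + 2)/4 - 3*log(2)/4, which equals G'(x).

G(x) = -3*x*log(x**2 + 2)/4 - 3*x*log(2)/4 + 3*x/2 - 3*sqrt(2)*atan(sqrt(2)*x/2)/2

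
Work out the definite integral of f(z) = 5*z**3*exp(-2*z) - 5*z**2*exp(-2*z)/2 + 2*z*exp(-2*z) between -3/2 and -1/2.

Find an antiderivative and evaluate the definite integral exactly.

f has the shape u'v + uv' for u = -5*z**3/2 - 5*z**2/2 - 7*z/2 - 7/4 and v = exp(-2*z) — it is the derivative of the product u*v.
F(z) = (-10*z**3 - 10*z**2 - 14*z - 7)*exp(-2*z)/4 is an antiderivative of f.
Check: d/dz[(-10*z**3 - 10*z**2 - 14*z - 7)*exp(-2*z)/4] = (10*z**3 - 5*z**2 + 4*z)*exp(-2*z)/2, which equals f(z).
F(-1/2) = -5*exp(1)/16; F(-3/2) = 101*exp(3)/16.
Integral = F(-1/2) - F(-3/2) = -101*exp(3)/16 - 5*exp(1)/16.

Antiderivative: F(z) = (-10*z**3 - 10*z**2 - 14*z - 7)*exp(-2*z)/4; value = -101*exp(3)/16 - 5*exp(1)/16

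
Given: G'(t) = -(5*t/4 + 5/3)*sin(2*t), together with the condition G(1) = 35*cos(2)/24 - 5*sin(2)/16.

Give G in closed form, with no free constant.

G(t) = 5*t*cos(2*t)/8 - 5*sin(2*t)/16 + 5*cos(2*t)/6

Whatever form G(t) takes, its d/dt must return the stated G'(t).
A general antiderivative is 5*t*cos(2*t)/8 - 5*sin(2*t)/16 + 5*cos(2*t)/6 + C.
The condition gives C = 35*cos(2)/24 - 5*sin(2)/16 - (35*cos(2)/24 - 5*sin(2)/16) = 0.
So G(t) = 5*t*cos(2*t)/8 - 5*sin(2*t)/16 + 5*cos(2*t)/6.
Check: d/dt[5*t*cos(2*t)/8 - 5*sin(2*t)/16 + 5*cos(2*t)/6] = -5*t*sin(2*t)/4 - 5*sin(2*t)/3, which equals G'(t).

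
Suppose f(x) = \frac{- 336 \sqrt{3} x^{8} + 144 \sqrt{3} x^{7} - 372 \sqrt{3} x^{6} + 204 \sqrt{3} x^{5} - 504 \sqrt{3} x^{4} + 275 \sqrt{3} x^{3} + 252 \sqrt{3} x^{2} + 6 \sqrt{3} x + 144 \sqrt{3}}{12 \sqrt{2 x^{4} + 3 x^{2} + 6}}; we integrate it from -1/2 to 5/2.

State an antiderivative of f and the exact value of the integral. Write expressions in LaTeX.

f has the shape u'v + uv' for u = \frac{3 \sqrt{\frac{2 x^{4}}{3} + x^{2} + 2}}{2} and v = - 4 x^{5} + 2 x^{4} + x^{3} + \frac{x^{2}}{2} + 4 x - \frac{5}{3} — it is the derivative of the product u*v.
F(x) = \frac{\sqrt{3} \sqrt{2 x^{4} + 3 x^{2} + 6} \left(- 24 x^{5} + 12 x^{4} + 6 x^{3} + 3 x^{2} + 24 x - 10\right)}{12} is an antiderivative of f.
Check: d/dx[\frac{\sqrt{3} \sqrt{2 x^{4} + 3 x^{2} + 6} \left(- 24 x^{5} + 12 x^{4} + 6 x^{3} + 3 x^{2} + 24 x - 10\right)}{12}] = \frac{- 336 \sqrt{3} x^{8} + 144 \sqrt{3} x^{7} - 372 \sqrt{3} x^{6} + 204 \sqrt{3} x^{5} - 504 \sqrt{3} x^{4} + 275 \sqrt{3} x^{3} + 252 \sqrt{3} x^{2} + 6 \sqrt{3} x + 144 \sqrt{3}}{12 \sqrt{2 x^{4} + 3 x^{2} + 6}} = f(x).
F(5/2) = - \frac{3425 \sqrt{4938}}{96}; F(-1/2) = - \frac{41 \sqrt{330}}{96}.
Integral = F(5/2) - F(-1/2) = - \frac{3425 \sqrt{4938}}{96} + \frac{41 \sqrt{330}}{96}.

Antiderivative: F(x) = \frac{\sqrt{3} \sqrt{2 x^{4} + 3 x^{2} + 6} \left(- 24 x^{5} + 12 x^{4} + 6 x^{3} + 3 x^{2} + 24 x - 10\right)}{12}; value = - \frac{3425 \sqrt{4938}}{96} + \frac{41 \sqrt{330}}{96}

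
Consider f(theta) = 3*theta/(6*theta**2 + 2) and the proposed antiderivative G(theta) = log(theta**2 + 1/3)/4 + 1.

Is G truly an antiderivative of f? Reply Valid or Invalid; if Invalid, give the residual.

Valid: G'(theta) = f(theta).

d/dtheta[G] = 3*theta/(6*theta**2 + 2)
This equals f(theta) exactly, so the claim holds.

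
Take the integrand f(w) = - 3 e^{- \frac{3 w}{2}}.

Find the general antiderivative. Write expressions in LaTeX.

F(w) = 2 e^{- \frac{3 w}{2}} + C

Any candidate F(w) must reproduce f(w) exactly when differentiated.
Check: d/dw[2 e^{- \frac{3 w}{2}}] = - 3 e^{- \frac{3 w}{2}} = f(w).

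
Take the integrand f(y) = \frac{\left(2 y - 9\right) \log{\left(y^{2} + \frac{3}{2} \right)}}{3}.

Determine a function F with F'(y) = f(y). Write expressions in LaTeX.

An antiderivative is F(y) = \frac{y^{2} \log{\left(y^{2} + \frac{3}{2} \right)}}{3} - \frac{y^{2}}{3} - 3 y \log{\left(y^{2} + \frac{3}{2} \right)} + 6 y + \frac{\log{\left(y^{2} + \frac{3}{2} \right)}}{2} - 3 \sqrt{6} \operatorname{atan}{\left(\frac{\sqrt{6} y}{3} \right)}.

A first test for any F(y): its y-derivative must equal f(y) identically.
Check: d/dy[\frac{y^{2} \log{\left(y^{2} + \frac{3}{2} \right)}}{3} - \frac{y^{2}}{3} - 3 y \log{\left(y^{2} + \frac{3}{2} \right)} + 6 y + \frac{\log{\left(y^{2} + \frac{3}{2} \right)}}{2} - 3 \sqrt{6} \operatorname{atan}{\left(\frac{\sqrt{6} y}{3} \right)}] = \frac{2 y \log{\left(y^{2} + \frac{3}{2} \right)}}{3} - 3 \log{\left(y^{2} + \frac{3}{2} \right)}, which equals f(y).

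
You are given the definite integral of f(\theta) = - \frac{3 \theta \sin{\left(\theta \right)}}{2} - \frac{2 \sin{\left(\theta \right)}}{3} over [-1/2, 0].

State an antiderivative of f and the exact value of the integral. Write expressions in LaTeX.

The integrand splits into summands that can be handled one at a time.
F(\theta) = \frac{9 \theta \cos{\left(\theta \right)} - 9 \sin{\left(\theta \right)} + 4 \cos{\left(\theta \right)}}{6} is an antiderivative of f.
Check: d/d\theta[\frac{9 \theta \cos{\left(\theta \right)} - 9 \sin{\left(\theta \right)} + 4 \cos{\left(\theta \right)}}{6}] = - \frac{3 \theta \sin{\left(\theta \right)}}{2} - \frac{2 \sin{\left(\theta \right)}}{3} = f(\theta).
F(0) = \frac{2}{3}; F(-1/2) = - \frac{\cos{\left(\frac{1}{2} \right)}}{12} + \frac{3 \sin{\left(\frac{1}{2} \right)}}{2}.
Integral = F(0) - F(-1/2) = - \frac{3 \sin{\left(\frac{1}{2} \right)}}{2} + \frac{\cos{\left(\frac{1}{2} \right)}}{12} + \frac{2}{3}.

Antiderivative: F(\theta) = \frac{9 \theta \cos{\left(\theta \right)} - 9 \sin{\left(\theta \right)} + 4 \cos{\left(\theta \right)}}{6}; value = - \frac{3 \sin{\left(\frac{1}{2} \right)}}{2} + \frac{\cos{\left(\frac{1}{2} \right)}}{12} + \frac{2}{3}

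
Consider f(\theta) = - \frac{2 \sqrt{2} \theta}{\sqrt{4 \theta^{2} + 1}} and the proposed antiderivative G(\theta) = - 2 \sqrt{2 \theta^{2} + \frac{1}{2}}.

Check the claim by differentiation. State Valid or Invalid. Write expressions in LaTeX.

d/d\theta[G] = - \frac{4 \sqrt{2} \theta}{\sqrt{4 \theta^{2} + 1}}
d/d\theta[G] - f(\theta) = - \frac{2 \sqrt{2} \theta}{\sqrt{4 \theta^{2} + 1}} != 0.

Invalid: d/d\theta[G] - f = - \frac{2 \sqrt{2} \theta}{\sqrt{4 \theta^{2} + 1}}, which is not 0.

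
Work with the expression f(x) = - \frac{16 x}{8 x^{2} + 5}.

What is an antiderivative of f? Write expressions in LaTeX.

An antiderivative is F(x) = - \log{\left(4 x^{2} + \frac{5}{2} \right)}.

f matches the chain-rule pattern g'(h)*h' with inner function h(x) = 4 x^{2} + \frac{5}{2}; substituting u = h(x) collapses the integral.
Check: d/dx[- \log{\left(4 x^{2} + \frac{5}{2} \right)}] = - \frac{16 x}{8 x^{2} + 5} = f(x).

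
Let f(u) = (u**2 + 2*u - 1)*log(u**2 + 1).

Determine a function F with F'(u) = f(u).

An antiderivative is F(u) = (-2*u**3 - 9*u**2 + 3*u*(u**2 + 3*u - 3)*log(u**2 + 1) + 24*u + 9*log(u**2 + 1) - 24*atan(u))/9.

A first test for any F(u): its u-derivative must equal f(u) identically.
Check: d/du[(-2*u**3 - 9*u**2 + 3*u*(u**2 + 3*u - 3)*log(u**2 + 1) + 24*u + 9*log(u**2 + 1) - 24*atan(u))/9] = u**2*log(u**2 + 1) + 2*u*log(u**2 + 1) - log(u**2 + 1), which equals f(u).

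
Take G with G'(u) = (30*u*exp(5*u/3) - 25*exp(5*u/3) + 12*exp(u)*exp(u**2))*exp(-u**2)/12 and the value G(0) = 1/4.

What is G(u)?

G(u) = -(5*exp(5*u/3)*exp(-u**2) - 4*exp(u) - 2)/4

Any candidate G(u) must reproduce the stated G'(u) exactly.
A general antiderivative is exp(u) - 5*exp(-u**2 + 5*u/3)/4 + C.
The condition gives C = 1/4 - (-1/4) = 1/2.
So G(u) = -(5*exp(5*u/3)*exp(-u**2) - 4*exp(u) - 2)/4.
Check: d/du[-(5*exp(5*u/3)*exp(-u**2) - 4*exp(u) - 2)/4] = (30*u*exp(5*u/3) - 25*exp(5*u/3) + 12*exp(u)*exp(u**2))*exp(-u**2)/12 = G'(u).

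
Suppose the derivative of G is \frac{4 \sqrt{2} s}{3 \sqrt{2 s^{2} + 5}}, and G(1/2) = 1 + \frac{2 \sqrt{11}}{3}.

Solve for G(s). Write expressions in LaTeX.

G(s) = \frac{2 \sqrt{2} \sqrt{2 s^{2} + 5} + 3}{3}

The substitution u = s^{2} + \frac{5}{2} works: G'(s) is exactly (dG/du)*(du/ds) for that inner function.
A general antiderivative is \frac{4 \sqrt{s^{2} + \frac{5}{2}}}{3} + C.
The condition gives C = 1 + \frac{2 \sqrt{11}}{3} - (\frac{2 \sqrt{11}}{3}) = 1.
So G(s) = \frac{2 \sqrt{2} \sqrt{2 s^{2} + 5} + 3}{3}.
Check: d/ds[\frac{2 \sqrt{2} \sqrt{2 s^{2} + 5} + 3}{3}] = \frac{4 \sqrt{2} s}{3 \sqrt{2 s^{2} + 5}} = G'(s).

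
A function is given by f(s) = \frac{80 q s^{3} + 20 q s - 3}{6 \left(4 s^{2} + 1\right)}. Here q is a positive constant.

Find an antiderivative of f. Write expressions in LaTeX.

For F(s) to be correct the identity F'(s) - f(s) = 0 must hold.
Check: d/ds[\frac{5 q s^{2}}{3} - \frac{\operatorname{atan}{\left(2 s \right)}}{4}] = \frac{80 q s^{3} + 20 q s - 3}{24 s^{2} + 6}, which equals f(s).

An antiderivative is F(s) = \frac{5 q s^{2}}{3} - \frac{\operatorname{atan}{\left(2 s \right)}}{4}.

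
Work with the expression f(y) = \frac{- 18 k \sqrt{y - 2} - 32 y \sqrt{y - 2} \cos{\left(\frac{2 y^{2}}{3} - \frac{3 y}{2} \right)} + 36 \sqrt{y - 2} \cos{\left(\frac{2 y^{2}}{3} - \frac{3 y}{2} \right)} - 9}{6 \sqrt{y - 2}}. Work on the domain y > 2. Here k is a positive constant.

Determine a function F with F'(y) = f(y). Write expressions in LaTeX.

An antiderivative is F(y) = - 3 k y - 3 \sqrt{y - 2} - 4 \sin{\left(\frac{2 y^{2}}{3} - \frac{3 y}{2} \right)}.

A first test for any F(y): its y-derivative must equal f(y) identically.
Check: d/dy[- 3 k y - 3 \sqrt{y - 2} - 4 \sin{\left(\frac{2 y^{2}}{3} - \frac{3 y}{2} \right)}] = \frac{- 18 k \sqrt{y - 2} - 32 y \sqrt{y - 2} \cos{\left(\frac{2 y^{2}}{3} - \frac{3 y}{2} \right)} + 36 \sqrt{y - 2} \cos{\left(\frac{2 y^{2}}{3} - \frac{3 y}{2} \right)} - 9}{6 \sqrt{y - 2}} = f(y).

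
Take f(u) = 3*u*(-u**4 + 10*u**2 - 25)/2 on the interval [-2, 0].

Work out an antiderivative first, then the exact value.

f matches the chain-rule pattern g'(h)*h' with inner function h(u) = u**2/2 - 5/2; substituting w = h(u) collapses the integral.
F(u) = -(u**2 - 5)**3/4 is an antiderivative of f.
Check: d/du[-(u**2 - 5)**3/4] = -3*u**5/2 + 15*u**3 - 75*u/2, which equals f(u).
F(0) = 125/4; F(-2) = 1/4.
Integral = F(0) - F(-2) = 31.

Antiderivative: F(u) = -(u**2 - 5)**3/4; value = 31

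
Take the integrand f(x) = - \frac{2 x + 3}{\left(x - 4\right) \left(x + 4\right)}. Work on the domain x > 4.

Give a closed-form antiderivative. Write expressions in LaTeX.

The denominator factors as \left(x - 4\right) \left(x + 4\right); partial fractions split f into directly integrable pieces: - \frac{5}{8 \left(x + 4\right)} - \frac{11}{8 \left(x - 4\right)}.
Check: d/dx[- \frac{11 \log{\left(x - 4 \right)}}{8} - \frac{5 \log{\left(x + 4 \right)}}{8}] = \frac{- 2 x - 3}{x^{2} - 16}, which equals f(x).

An antiderivative is F(x) = - \frac{11 \log{\left(x - 4 \right)}}{8} - \frac{5 \log{\left(x + 4 \right)}}{8}.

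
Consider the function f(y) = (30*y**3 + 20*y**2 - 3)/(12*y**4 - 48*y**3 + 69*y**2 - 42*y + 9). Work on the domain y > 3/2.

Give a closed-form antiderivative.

An antiderivative is F(y) = -(-573*y*log(y - 3/2) + 520*y*log(y - 1) + 23*y*log(y - 1/2) + 573*log(y - 3/2) - 520*log(y - 1) - 23*log(y - 1/2) - 188)/(12*(y - 1)).

The denominator factors as 3*(y - 1)**2*(2*y - 3)*(2*y - 1); partial fractions split f into directly integrable pieces: -23/(6*(2*y - 1)) + 191/(2*(2*y - 3)) - 130/(3*(y - 1)) - 47/(3*(y - 1)**2).
Check: d/dy[-(-573*y*log(y - 3/2) + 520*y*log(y - 1) + 23*y*log(y - 1/2) + 573*log(y - 3/2) - 520*log(y - 1) - 23*log(y - 1/2) - 188)/(12*(y - 1))] = (30*y**3 + 20*y**2 - 3)/(12*y**4 - 48*y**3 + 69*y**2 - 42*y + 9) = f(y).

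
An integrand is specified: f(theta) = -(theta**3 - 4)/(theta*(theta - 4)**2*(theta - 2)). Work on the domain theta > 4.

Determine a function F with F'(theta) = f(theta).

An antiderivative is F(theta) = -log(theta)/8 - 3*log(theta - 4)/8 - log(theta - 2)/2 + 15/(2*theta - 8).

Factor the denominator (theta*(theta - 4)**2*(theta - 2)) and decompose: f = -1/(2*(theta - 2)) - 3/(8*(theta - 4)) - 15/(2*(theta - 4)**2) - 1/(8*theta); each piece integrates to a log, atan, or power term.
Check: d/dtheta[-log(theta)/8 - 3*log(theta - 4)/8 - log(theta - 2)/2 + 15/(2*theta - 8)] = (4 - theta**3)/(theta**4 - 10*theta**3 + 32*theta**2 - 32*theta), which equals f(theta).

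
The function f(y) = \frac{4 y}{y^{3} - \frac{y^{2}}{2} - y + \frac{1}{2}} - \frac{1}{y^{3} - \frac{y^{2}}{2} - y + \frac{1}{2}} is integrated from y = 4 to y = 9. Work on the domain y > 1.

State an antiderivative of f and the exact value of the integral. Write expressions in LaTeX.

The denominator factors as \left(y - 1\right) \left(y + 1\right) \left(2 y - 1\right); partial fractions split f into directly integrable pieces: - \frac{8}{3 \left(2 y - 1\right)} - \frac{5}{3 \left(y + 1\right)} + \frac{3}{y - 1}.
F(y) = 3 \log{\left(y - 1 \right)} - \frac{4 \log{\left(y - \frac{1}{2} \right)}}{3} - \frac{5 \log{\left(y + 1 \right)}}{3} is an antiderivative of f.
Check: d/dy[3 \log{\left(y - 1 \right)} - \frac{4 \log{\left(y - \frac{1}{2} \right)}}{3} - \frac{5 \log{\left(y + 1 \right)}}{3}] = \frac{8 y - 2}{2 y^{3} - y^{2} - 2 y + 1}, which equals f(y).
F(9) = - \frac{5 \log{\left(10 \right)}}{3} - \frac{4 \log{\left(\frac{17}{2} \right)}}{3} + 3 \log{\left(8 \right)}; F(4) = - \frac{5 \log{\left(5 \right)}}{3} - \frac{4 \log{\left(\frac{7}{2} \right)}}{3} + 3 \log{\left(3 \right)}.
Integral = F(9) - F(4) = - \frac{5 \log{\left(10 \right)}}{3} - 3 \log{\left(3 \right)} - \frac{4 \log{\left(\frac{17}{2} \right)}}{3} + \frac{4 \log{\left(\frac{7}{2} \right)}}{3} + \frac{5 \log{\left(5 \right)}}{3} + 3 \log{\left(8 \right)}.

Antiderivative: F(y) = 3 \log{\left(y - 1 \right)} - \frac{4 \log{\left(y - \frac{1}{2} \right)}}{3} - \frac{5 \log{\left(y + 1 \right)}}{3}; value = - \frac{5 \log{\left(10 \right)}}{3} - 3 \log{\left(3 \right)} - \frac{4 \log{\left(\frac{17}{2} \right)}}{3} + \frac{4 \log{\left(\frac{7}{2} \right)}}{3} + \frac{5 \log{\left(5 \right)}}{3} + 3 \log{\left(8 \right)}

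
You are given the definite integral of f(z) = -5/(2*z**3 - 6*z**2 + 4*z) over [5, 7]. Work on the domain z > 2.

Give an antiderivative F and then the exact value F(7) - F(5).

Antiderivative: F(z) = 5*(2*log(z - 1) - log(z**2 - 2*z))/4; value = -5*log(35)/4 - 5*log(4)/2 + 5*log(15)/4 + 5*log(6)/2

Factor the denominator (2*z*(z - 2)*(z - 1)) and decompose: f = 5/(2*(z - 1)) - 5/(4*(z - 2)) - 5/(4*z); each piece integrates to a log, atan, or power term.
F(z) = 5*(2*log(z - 1) - log(z**2 - 2*z))/4 is an antiderivative of f.
Check: d/dz[5*(2*log(z - 1) - log(z**2 - 2*z))/4] = -5/(2*z**3 - 6*z**2 + 4*z) = f(z).
F(7) = -5*log(35)/4 + 5*log(6)/2; F(5) = -5*log(15)/4 + 5*log(4)/2.
Integral = F(7) - F(5) = -5*log(35)/4 - 5*log(4)/2 + 5*log(15)/4 + 5*log(6)/2.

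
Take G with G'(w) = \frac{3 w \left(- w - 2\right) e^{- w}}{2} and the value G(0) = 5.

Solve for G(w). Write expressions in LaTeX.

Recognize the product-rule pattern: G'(w) = u'v + uv' with u = \frac{3 w^{2}}{2} + 6 w + 6, v = e^{- w}, so integration by parts undoes it.
A general antiderivative is \frac{\left(3 w^{2} + 12 w + 12\right) e^{- w}}{2} + C.
The condition gives C = 5 - (6) = -1.
So G(w) = \frac{\left(3 w^{2} + 12 w - 2 e^{w} + 12\right) e^{- w}}{2}.
Check: d/dw[\frac{\left(3 w^{2} + 12 w - 2 e^{w} + 12\right) e^{- w}}{2}] = \frac{\left(- 3 w^{2} - 6 w\right) e^{- w}}{2}, which equals G'(w).

G(w) = \frac{\left(3 w^{2} + 12 w - 2 e^{w} + 12\right) e^{- w}}{2}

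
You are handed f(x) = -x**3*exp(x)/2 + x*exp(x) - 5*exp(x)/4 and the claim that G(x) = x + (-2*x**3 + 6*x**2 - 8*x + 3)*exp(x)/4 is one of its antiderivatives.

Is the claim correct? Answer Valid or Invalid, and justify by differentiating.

Invalid: d/dx[G] - f = 1, which is not 0.

d/dx[G] = -x**3*exp(x)/2 + x*exp(x) - 5*exp(x)/4 + 1
d/dx[G] - f(x) = 1 != 0.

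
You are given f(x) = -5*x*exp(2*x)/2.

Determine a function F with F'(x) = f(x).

An antiderivative is F(x) = (5 - 10*x)*exp(2*x)/8.

f has the shape u'v + uv' for u = 5/8 - 5*x/4 and v = exp(2*x) — it is the derivative of the product u*v.
Check: d/dx[(5 - 10*x)*exp(2*x)/8] = -5*x*exp(2*x)/2 = f(x).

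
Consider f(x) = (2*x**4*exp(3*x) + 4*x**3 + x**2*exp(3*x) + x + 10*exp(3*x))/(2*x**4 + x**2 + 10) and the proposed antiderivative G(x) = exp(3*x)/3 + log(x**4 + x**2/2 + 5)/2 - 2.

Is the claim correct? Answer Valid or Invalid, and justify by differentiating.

Valid. The derivative of G reproduces f.

d/dx[G] = (2*x**4*exp(3*x) + 4*x**3 + x**2*exp(3*x) + x + 10*exp(3*x))/(2*x**4 + x**2 + 10)
This equals f(x) exactly, so the claim holds.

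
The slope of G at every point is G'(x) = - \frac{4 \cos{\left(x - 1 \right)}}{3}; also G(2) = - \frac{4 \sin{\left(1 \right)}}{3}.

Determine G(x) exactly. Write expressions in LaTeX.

A candidate passes only if d/dx[G] lands on the given G'(x) exactly.
A general antiderivative is - \frac{4 \sin{\left(x - 1 \right)}}{3} + C.
The condition gives C = - \frac{4 \sin{\left(1 \right)}}{3} - (- \frac{4 \sin{\left(1 \right)}}{3}) = 0.
So G(x) = - \frac{4 \sin{\left(x - 1 \right)}}{3}.
Check: d/dx[- \frac{4 \sin{\left(x - 1 \right)}}{3}] = - \frac{4 \cos{\left(x - 1 \right)}}{3} = G'(x).

G(x) = - \frac{4 \sin{\left(x - 1 \right)}}{3}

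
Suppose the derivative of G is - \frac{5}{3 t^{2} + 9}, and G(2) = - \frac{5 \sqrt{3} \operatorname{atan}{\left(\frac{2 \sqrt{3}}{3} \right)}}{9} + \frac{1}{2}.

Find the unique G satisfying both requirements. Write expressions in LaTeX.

Differentiate the proposed G(t) back; it has to land on the given G'(t).
A general antiderivative is - \frac{5 \sqrt{3} \operatorname{atan}{\left(\frac{\sqrt{3} t}{3} \right)}}{9} + C.
The condition gives C = - \frac{5 \sqrt{3} \operatorname{atan}{\left(\frac{2 \sqrt{3}}{3} \right)}}{9} + \frac{1}{2} - (- \frac{5 \sqrt{3} \operatorname{atan}{\left(\frac{2 \sqrt{3}}{3} \right)}}{9}) = \frac{1}{2}.
So G(t) = \frac{- 10 \sqrt{3} \operatorname{atan}{\left(\frac{\sqrt{3} t}{3} \right)} + 9}{18}.
Check: d/dt[\frac{- 10 \sqrt{3} \operatorname{atan}{\left(\frac{\sqrt{3} t}{3} \right)} + 9}{18}] = - \frac{5}{3 t^{2} + 9} = G'(t).

G(t) = \frac{- 10 \sqrt{3} \operatorname{atan}{\left(\frac{\sqrt{3} t}{3} \right)} + 9}{18}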